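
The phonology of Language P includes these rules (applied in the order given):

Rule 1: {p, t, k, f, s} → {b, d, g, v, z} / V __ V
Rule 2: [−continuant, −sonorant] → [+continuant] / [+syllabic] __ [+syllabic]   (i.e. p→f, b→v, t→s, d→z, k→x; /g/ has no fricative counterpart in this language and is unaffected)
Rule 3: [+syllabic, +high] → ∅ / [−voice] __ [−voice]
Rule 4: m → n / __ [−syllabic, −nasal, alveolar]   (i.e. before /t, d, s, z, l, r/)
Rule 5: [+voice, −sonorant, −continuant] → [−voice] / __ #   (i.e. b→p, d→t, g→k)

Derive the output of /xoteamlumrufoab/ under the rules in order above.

xozeanlunruvoap

Rule 1 (intervocalic voicing): /t/ is a voiceless obstruent between vowels /o/ and /e/, so it voices to [d]. /f/ is a voiceless obstruent between vowels /u/ and /o/, so it voices to [v]. /xoteamlumrufoab/ → xodeamlumruvoab.
Rule 2 (intervocalic spirantization): /d/ is a stop between vowels /o/ and /e/, so it spirantizes to the fricative [z]. /xodeamlumruvoab/ → xozeamlumruvoab.
Rule 3 (high vowel syncope): no segment meets the environment; /xozeamlumruvoab/ is unchanged.
Rule 4 (nasal place assimilation): /m/ precedes the alveolar consonant /l/, so it assimilates in place to [n]. /m/ precedes the alveolar consonant /r/, so it assimilates in place to [n]. /xozeamlumruvoab/ → xozeanlunruvoab.
Rule 5 (final devoicing): /b/ is a voiced stop in word-final position, so it devoices to [p]. /xozeanlunruvoab/ → xozeanlunruvoap.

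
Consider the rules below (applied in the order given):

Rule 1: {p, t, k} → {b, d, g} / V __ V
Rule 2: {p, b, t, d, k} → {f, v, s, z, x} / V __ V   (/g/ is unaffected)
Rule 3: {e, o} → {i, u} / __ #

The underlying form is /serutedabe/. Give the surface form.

seruzezavi

Rule 1 (intervocalic voicing): /t/ is a voiceless stop between vowels /u/ and /e/, so it voices to [d]. /serutedabe/ → serudedabe.
Rule 2 (intervocalic spirantization): /d/ is a stop between vowels /u/ and /e/, so it spirantizes to the fricative [z]. /d/ is a stop between vowels /e/ and /a/, so it spirantizes to the fricative [z]. /b/ is a stop between vowels /a/ and /e/, so it spirantizes to the fricative [v]. /serudedabe/ → seruzezave.
Rule 3 (final vowel raising): /e/ is a mid vowel in word-final position, so it raises to [i]. /seruzezave/ → seruzezavi.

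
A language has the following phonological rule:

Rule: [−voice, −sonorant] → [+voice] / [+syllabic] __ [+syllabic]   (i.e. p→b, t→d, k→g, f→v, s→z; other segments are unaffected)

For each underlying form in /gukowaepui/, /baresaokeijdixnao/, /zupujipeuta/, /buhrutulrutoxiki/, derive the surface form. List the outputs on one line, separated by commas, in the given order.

/gukowaepui/: /k/ is a voiceless obstruent between vowels /u/ and /o/, so it voices to [g]. /p/ is a voiceless obstruent between vowels /e/ and /u/, so it voices to [b]. → [gugowaebui].
/baresaokeijdixnao/: /s/ is a voiceless obstruent between vowels /e/ and /a/, so it voices to [z]. /k/ is a voiceless obstruent between vowels /o/ and /e/, so it voices to [g]. → [barezaogeijdixnao].
/zupujipeuta/: /p/ is a voiceless obstruent between vowels /u/ and /u/, so it voices to [b]. /p/ is a voiceless obstruent between vowels /i/ and /e/, so it voices to [b]. /t/ is a voiceless obstruent between vowels /u/ and /a/, so it voices to [d]. → [zubujibeuda].
/buhrutulrutoxiki/: /t/ is a voiceless obstruent between vowels /u/ and /u/, so it voices to [d]. /t/ is a voiceless obstruent between vowels /u/ and /o/, so it voices to [d]. /k/ is a voiceless obstruent between vowels /i/ and /i/, so it voices to [g]. → [buhrudulrudoxigi].

gugowaebui, barezaogeijdixnao, zubujibeuda, buhrudulrudoxigi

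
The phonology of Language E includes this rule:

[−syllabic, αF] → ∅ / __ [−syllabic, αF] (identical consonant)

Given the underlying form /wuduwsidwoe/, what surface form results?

wuduwsidwoe

No segment of /wuduwsidwoe/ meets the structural description of the rule, so the form surfaces unchanged.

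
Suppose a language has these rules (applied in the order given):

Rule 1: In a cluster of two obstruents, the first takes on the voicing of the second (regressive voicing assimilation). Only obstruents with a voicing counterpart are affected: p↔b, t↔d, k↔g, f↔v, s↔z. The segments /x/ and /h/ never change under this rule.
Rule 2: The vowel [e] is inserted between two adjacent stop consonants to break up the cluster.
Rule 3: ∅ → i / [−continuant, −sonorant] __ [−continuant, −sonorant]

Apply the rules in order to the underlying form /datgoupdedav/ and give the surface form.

dadegoubededav

Rule 1 (regressive voicing assimilation): /t/ precedes the voiced obstruent /g/, so it voices to [d] by assimilation. /p/ precedes the voiced obstruent /d/, so it voices to [b] by assimilation. /datgoupdedav/ → dadgoubdedav.
Rule 2 (stop-cluster e-epenthesis): /d/ and /g/ form a stop–stop cluster, so [e] is inserted between them. /b/ and /d/ form a stop–stop cluster, so [e] is inserted between them. /dadgoubdedav/ → dadegoubededav.
Rule 3 (stop-cluster i-epenthesis): no segment meets the environment; /dadegoubededav/ is unchanged.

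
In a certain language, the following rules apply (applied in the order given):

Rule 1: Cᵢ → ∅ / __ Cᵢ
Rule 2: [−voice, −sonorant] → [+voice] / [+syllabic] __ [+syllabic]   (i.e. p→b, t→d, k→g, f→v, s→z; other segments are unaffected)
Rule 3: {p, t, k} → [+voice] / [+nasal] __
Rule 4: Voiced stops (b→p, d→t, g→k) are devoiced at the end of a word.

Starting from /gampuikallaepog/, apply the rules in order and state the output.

Rule 1 (degemination): /ll/ is a geminate; the first /l/ deletes. /gampuikallaepog/ → gampuikalaepog.
Rule 2 (intervocalic voicing): /k/ is a voiceless obstruent between vowels /i/ and /a/, so it voices to [g]. /p/ is a voiceless obstruent between vowels /e/ and /o/, so it voices to [b]. /gampuikalaepog/ → gampuigalaebog.
Rule 3 (post-nasal voicing): /p/ is a voiceless stop immediately after the nasal /m/, so it voices to [b]. /gampuigalaebog/ → gambuigalaebog.
Rule 4 (final devoicing): /g/ is a voiced stop in word-final position, so it devoices to [k]. /gambuigalaebog/ → gambuigalaebok.

gambuigalaebok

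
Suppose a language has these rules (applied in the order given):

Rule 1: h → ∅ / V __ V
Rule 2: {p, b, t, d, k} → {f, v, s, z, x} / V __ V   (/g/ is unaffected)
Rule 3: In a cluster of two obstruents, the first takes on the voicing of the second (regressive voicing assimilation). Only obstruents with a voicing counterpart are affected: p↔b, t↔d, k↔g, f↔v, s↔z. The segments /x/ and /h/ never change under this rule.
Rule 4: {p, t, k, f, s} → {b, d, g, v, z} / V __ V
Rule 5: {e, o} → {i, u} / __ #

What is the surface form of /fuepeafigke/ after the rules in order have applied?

fueveavikki

Rule 1 (intervocalic h-deletion): no segment meets the environment; /fuepeafigke/ is unchanged.
Rule 2 (intervocalic spirantization): /p/ is a stop between vowels /e/ and /e/, so it spirantizes to the fricative [f]. /fuepeafigke/ → fuefeafigke.
Rule 3 (regressive voicing assimilation): /g/ precedes the voiceless obstruent /k/, so it devoices to [k] by assimilation. /fuefeafigke/ → fuefeafikke.
Rule 4 (intervocalic voicing): /f/ is a voiceless obstruent between vowels /e/ and /e/, so it voices to [v]. /f/ is a voiceless obstruent between vowels /a/ and /i/, so it voices to [v]. /fuefeafikke/ → fueveavikke.
Rule 5 (final vowel raising): /e/ is a mid vowel in word-final position, so it raises to [i]. /fueveavikke/ → fueveavikki.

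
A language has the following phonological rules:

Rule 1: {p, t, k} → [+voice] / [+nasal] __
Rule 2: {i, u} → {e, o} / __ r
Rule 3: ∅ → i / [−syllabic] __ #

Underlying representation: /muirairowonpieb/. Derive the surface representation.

mueraerowonbiebi

Rule 1 (post-nasal voicing): /p/ is a voiceless stop immediately after the nasal /n/, so it voices to [b]. /muirairowonpieb/ → muirairowonbieb.
Rule 2 (pre-rhotic lowering): /i/ is a high vowel immediately before /r/, so it lowers to [e]. /i/ is a high vowel immediately before /r/, so it lowers to [e]. /muirairowonbieb/ → mueraerowonbieb.
Rule 3 (final i-epenthesis): the form ends in the consonant /b/, so [i] is inserted word-finally. /mueraerowonbieb/ → mueraerowonbiebi.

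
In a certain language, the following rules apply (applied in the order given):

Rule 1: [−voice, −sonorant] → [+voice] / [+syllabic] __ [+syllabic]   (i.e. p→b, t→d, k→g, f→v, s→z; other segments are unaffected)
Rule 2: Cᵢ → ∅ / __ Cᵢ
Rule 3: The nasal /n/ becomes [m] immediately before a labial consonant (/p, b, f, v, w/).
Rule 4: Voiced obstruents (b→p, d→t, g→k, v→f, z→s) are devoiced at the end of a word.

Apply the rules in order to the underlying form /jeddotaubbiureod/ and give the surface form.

Rule 1 (intervocalic voicing): /t/ is a voiceless obstruent between vowels /o/ and /a/, so it voices to [d]. /jeddotaubbiureod/ → jeddodaubbiureod.
Rule 2 (degemination): /dd/ is a geminate; the first /d/ deletes. /bb/ is a geminate; the first /b/ deletes. /jeddodaubbiureod/ → jedodaubiureod.
Rule 3 (nasal place assimilation): no segment meets the environment; /jedodaubiureod/ is unchanged.
Rule 4 (final devoicing): /d/ is a voiced obstruent in word-final position, so it devoices to [t]. /jedodaubiureod/ → jedodaubiureot.

jedodaubiureot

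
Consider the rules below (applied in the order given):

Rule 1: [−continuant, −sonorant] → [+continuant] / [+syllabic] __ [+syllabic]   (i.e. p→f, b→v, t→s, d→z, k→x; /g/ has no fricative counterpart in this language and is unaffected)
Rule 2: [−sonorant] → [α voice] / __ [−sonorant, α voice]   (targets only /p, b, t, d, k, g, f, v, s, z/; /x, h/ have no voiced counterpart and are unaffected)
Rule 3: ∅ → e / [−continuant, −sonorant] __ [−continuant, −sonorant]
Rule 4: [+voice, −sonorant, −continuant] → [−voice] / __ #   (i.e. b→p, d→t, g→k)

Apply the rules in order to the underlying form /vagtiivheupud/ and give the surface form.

vaketiifheufut

Rule 1 (intervocalic spirantization): /p/ is a stop between vowels /u/ and /u/, so it spirantizes to the fricative [f]. /vagtiivheupud/ → vagtiivheufud.
Rule 2 (regressive voicing assimilation): /g/ precedes the voiceless obstruent /t/, so it devoices to [k] by assimilation. /v/ precedes the voiceless obstruent /h/, so it devoices to [f] by assimilation. /vagtiivheufud/ → vaktiifheufud.
Rule 3 (stop-cluster e-epenthesis): /k/ and /t/ form a stop–stop cluster, so [e] is inserted between them. /vaktiifheufud/ → vaketiifheufud.
Rule 4 (final devoicing): /d/ is a voiced stop in word-final position, so it devoices to [t]. /vaketiifheufud/ → vaketiifheufut.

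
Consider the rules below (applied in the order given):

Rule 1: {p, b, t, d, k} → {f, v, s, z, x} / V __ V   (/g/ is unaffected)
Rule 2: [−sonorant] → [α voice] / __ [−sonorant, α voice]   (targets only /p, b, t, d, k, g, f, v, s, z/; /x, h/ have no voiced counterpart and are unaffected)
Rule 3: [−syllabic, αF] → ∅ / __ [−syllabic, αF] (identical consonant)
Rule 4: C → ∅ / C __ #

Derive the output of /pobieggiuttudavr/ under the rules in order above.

Rule 1 (intervocalic spirantization): /b/ is a stop between vowels /o/ and /i/, so it spirantizes to the fricative [v]. /d/ is a stop between vowels /u/ and /a/, so it spirantizes to the fricative [z]. /pobieggiuttudavr/ → povieggiuttuzavr.
Rule 2 (regressive voicing assimilation): no segment meets the environment; /povieggiuttuzavr/ is unchanged.
Rule 3 (degemination): /gg/ is a geminate; the first /g/ deletes. /tt/ is a geminate; the first /t/ deletes. /povieggiuttuzavr/ → poviegiutuzavr.
Rule 4 (final cluster simplification): /r/ is the second consonant of a word-final cluster /vr/, so it deletes. /poviegiutuzavr/ → poviegiutuzav.

poviegiutuzav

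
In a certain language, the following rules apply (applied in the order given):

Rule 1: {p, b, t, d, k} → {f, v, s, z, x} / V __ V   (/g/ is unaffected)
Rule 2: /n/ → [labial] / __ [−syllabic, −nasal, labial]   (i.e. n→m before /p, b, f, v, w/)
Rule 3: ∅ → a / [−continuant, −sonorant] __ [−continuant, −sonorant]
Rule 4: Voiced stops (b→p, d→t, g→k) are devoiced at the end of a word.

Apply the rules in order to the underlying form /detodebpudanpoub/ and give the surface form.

Rule 1 (intervocalic spirantization): /t/ is a stop between vowels /e/ and /o/, so it spirantizes to the fricative [s]. /d/ is a stop between vowels /o/ and /e/, so it spirantizes to the fricative [z]. /d/ is a stop between vowels /u/ and /a/, so it spirantizes to the fricative [z]. /detodebpudanpoub/ → desozebpuzanpoub.
Rule 2 (nasal place assimilation): /n/ precedes the labial consonant /p/, so it assimilates in place to [m]. /desozebpuzanpoub/ → desozebpuzampoub.
Rule 3 (stop-cluster a-epenthesis): /b/ and /p/ form a stop–stop cluster, so [a] is inserted between them. /desozebpuzampoub/ → desozebapuzampoub.
Rule 4 (final devoicing): /b/ is a voiced stop in word-final position, so it devoices to [p]. /desozebapuzampoub/ → desozebapuzampoup.

desozebapuzampoup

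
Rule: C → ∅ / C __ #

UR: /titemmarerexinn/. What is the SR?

titemmarerexin

/n/ is the second consonant of a word-final cluster /nn/, so it deletes.
Surface form: [titemmarerexin].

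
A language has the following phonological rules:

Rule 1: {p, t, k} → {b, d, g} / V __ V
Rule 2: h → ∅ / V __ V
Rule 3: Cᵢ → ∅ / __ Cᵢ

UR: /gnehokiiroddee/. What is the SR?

Rule 1 (intervocalic voicing): /k/ is a voiceless stop between vowels /o/ and /i/, so it voices to [g]. /gnehokiiroddee/ → gnehogiiroddee.
Rule 2 (intervocalic h-deletion): /h/ occurs between vowels /e/ and /o/, so it deletes. /gnehogiiroddee/ → gneogiiroddee.
Rule 3 (degemination): /dd/ is a geminate; the first /d/ deletes. /gneogiiroddee/ → gneogiirodee.

gneogiirodee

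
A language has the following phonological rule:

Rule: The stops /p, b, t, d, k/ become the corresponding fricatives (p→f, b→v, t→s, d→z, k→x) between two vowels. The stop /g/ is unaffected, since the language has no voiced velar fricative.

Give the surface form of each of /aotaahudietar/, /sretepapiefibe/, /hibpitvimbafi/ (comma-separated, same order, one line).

aosaahuziesar, sresefafiefive, hibpitvimbafi

/aotaahudietar/: /t/ is a stop between vowels /o/ and /a/, so it spirantizes to the fricative [s]. /d/ is a stop between vowels /u/ and /i/, so it spirantizes to the fricative [z]. /t/ is a stop between vowels /e/ and /a/, so it spirantizes to the fricative [s]. → [aosaahuziesar].
/sretepapiefibe/: /t/ is a stop between vowels /e/ and /e/, so it spirantizes to the fricative [s]. /p/ is a stop between vowels /e/ and /a/, so it spirantizes to the fricative [f]. /p/ is a stop between vowels /a/ and /i/, so it spirantizes to the fricative [f]. /b/ is a stop between vowels /i/ and /e/, so it spirantizes to the fricative [v]. → [sresefafiefive].
/hibpitvimbafi/: the rule's environment is not met; surfaces unchanged as [hibpitvimbafi].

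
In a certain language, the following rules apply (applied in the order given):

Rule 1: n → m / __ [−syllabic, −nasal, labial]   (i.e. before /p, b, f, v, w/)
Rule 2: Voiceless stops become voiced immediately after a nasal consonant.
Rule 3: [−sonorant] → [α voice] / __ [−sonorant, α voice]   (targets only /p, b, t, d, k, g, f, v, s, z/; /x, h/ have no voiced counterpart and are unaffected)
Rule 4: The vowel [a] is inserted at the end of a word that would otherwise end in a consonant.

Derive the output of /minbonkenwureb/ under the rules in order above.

mimbongemwureba

Rule 1 (nasal place assimilation): /n/ precedes the labial consonant /b/, so it assimilates in place to [m]. /n/ precedes the labial consonant /w/, so it assimilates in place to [m]. /minbonkenwureb/ → mimbonkemwureb.
Rule 2 (post-nasal voicing): /k/ is a voiceless stop immediately after the nasal /n/, so it voices to [g]. /mimbonkemwureb/ → mimbongemwureb.
Rule 3 (regressive voicing assimilation): no segment meets the environment; /mimbongemwureb/ is unchanged.
Rule 4 (final a-epenthesis): the form ends in the consonant /b/, so [a] is inserted word-finally. /mimbongemwureb/ → mimbongemwureba.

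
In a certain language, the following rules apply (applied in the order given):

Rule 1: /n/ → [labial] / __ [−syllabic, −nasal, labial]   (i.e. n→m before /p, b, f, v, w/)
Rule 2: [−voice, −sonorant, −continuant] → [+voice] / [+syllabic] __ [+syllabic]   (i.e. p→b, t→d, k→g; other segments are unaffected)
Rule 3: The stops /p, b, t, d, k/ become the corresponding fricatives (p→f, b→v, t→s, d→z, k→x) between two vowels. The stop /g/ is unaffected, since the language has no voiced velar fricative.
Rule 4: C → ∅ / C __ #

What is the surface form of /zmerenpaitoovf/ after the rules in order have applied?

Rule 1 (nasal place assimilation): /n/ precedes the labial consonant /p/, so it assimilates in place to [m]. /zmerenpaitoovf/ → zmerempaitoovf.
Rule 2 (intervocalic voicing): /t/ is a voiceless stop between vowels /i/ and /o/, so it voices to [d]. /zmerempaitoovf/ → zmerempaidoovf.
Rule 3 (intervocalic spirantization): /d/ is a stop between vowels /i/ and /o/, so it spirantizes to the fricative [z]. /zmerempaidoovf/ → zmerempaizoovf.
Rule 4 (final cluster simplification): /f/ is the second consonant of a word-final cluster /vf/, so it deletes. /zmerempaizoovf/ → zmerempaizoov.

zmerempaizoov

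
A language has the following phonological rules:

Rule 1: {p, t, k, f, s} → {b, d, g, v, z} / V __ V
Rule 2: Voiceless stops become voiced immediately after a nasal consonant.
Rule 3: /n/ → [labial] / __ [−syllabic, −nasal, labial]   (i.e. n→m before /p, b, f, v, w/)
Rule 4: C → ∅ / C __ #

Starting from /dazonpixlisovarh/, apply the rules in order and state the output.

dazombixlizovar

Rule 1 (intervocalic voicing): /s/ is a voiceless obstruent between vowels /i/ and /o/, so it voices to [z]. /dazonpixlisovarh/ → dazonpixlizovarh.
Rule 2 (post-nasal voicing): /p/ is a voiceless stop immediately after the nasal /n/, so it voices to [b]. /dazonpixlizovarh/ → dazonbixlizovarh.
Rule 3 (nasal place assimilation): /n/ precedes the labial consonant /b/, so it assimilates in place to [m]. /dazonbixlizovarh/ → dazombixlizovarh.
Rule 4 (final cluster simplification): /h/ is the second consonant of a word-final cluster /rh/, so it deletes. /dazombixlizovarh/ → dazombixlizovar.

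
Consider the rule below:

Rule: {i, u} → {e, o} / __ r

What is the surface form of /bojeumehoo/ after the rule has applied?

bojeumehoo

No segment of /bojeumehoo/ meets the structural description of the rule, so the form surfaces unchanged.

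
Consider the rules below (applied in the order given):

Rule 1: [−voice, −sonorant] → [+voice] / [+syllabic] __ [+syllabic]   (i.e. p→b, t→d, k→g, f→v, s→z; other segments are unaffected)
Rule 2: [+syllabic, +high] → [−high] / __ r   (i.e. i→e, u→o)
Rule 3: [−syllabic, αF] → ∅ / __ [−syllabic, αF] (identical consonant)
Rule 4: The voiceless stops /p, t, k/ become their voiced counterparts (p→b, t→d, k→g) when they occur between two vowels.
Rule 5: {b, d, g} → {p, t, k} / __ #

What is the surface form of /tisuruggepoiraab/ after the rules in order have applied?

tizorugeboeraap

Rule 1 (intervocalic voicing): /s/ is a voiceless obstruent between vowels /i/ and /u/, so it voices to [z]. /p/ is a voiceless obstruent between vowels /e/ and /o/, so it voices to [b]. /tisuruggepoiraab/ → tizuruggeboiraab.
Rule 2 (pre-rhotic lowering): /u/ is a high vowel immediately before /r/, so it lowers to [o]. /i/ is a high vowel immediately before /r/, so it lowers to [e]. /tizuruggeboiraab/ → tizoruggeboeraab.
Rule 3 (degemination): /gg/ is a geminate; the first /g/ deletes. /tizoruggeboeraab/ → tizorugeboeraab.
Rule 4 (intervocalic voicing): no segment meets the environment; /tizorugeboeraab/ is unchanged.
Rule 5 (final devoicing): /b/ is a voiced stop in word-final position, so it devoices to [p]. /tizorugeboeraab/ → tizorugeboeraap.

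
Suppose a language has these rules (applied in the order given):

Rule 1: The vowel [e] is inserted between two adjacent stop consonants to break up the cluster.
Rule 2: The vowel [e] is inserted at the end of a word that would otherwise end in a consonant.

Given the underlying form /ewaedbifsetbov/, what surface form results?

ewaedebifsetebove

Rule 1 (stop-cluster e-epenthesis): /d/ and /b/ form a stop–stop cluster, so [e] is inserted between them. /t/ and /b/ form a stop–stop cluster, so [e] is inserted between them. /ewaedbifsetbov/ → ewaedebifsetebov.
Rule 2 (final e-epenthesis): the form ends in the consonant /v/, so [e] is inserted word-finally. /ewaedebifsetebov/ → ewaedebifsetebove.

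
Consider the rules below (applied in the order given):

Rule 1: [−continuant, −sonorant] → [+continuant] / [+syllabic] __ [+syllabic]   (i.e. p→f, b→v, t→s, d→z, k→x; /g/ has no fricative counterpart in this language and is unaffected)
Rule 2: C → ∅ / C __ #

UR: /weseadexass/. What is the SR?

weseazexas

Rule 1 (intervocalic spirantization): /d/ is a stop between vowels /a/ and /e/, so it spirantizes to the fricative [z]. /weseadexass/ → weseazexass.
Rule 2 (final cluster simplification): /s/ is the second consonant of a word-final cluster /ss/, so it deletes. /weseazexass/ → weseazexas.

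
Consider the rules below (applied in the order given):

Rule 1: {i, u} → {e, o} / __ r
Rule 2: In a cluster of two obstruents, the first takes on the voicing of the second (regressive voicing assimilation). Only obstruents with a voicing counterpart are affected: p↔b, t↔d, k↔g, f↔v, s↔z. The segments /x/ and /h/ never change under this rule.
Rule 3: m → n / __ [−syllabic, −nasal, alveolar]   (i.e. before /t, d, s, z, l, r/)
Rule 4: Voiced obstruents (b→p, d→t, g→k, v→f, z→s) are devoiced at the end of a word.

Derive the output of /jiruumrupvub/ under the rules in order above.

jeruunrubvup

Rule 1 (pre-rhotic lowering): /i/ is a high vowel immediately before /r/, so it lowers to [e]. /jiruumrupvub/ → jeruumrupvub.
Rule 2 (regressive voicing assimilation): /p/ precedes the voiced obstruent /v/, so it voices to [b] by assimilation. /jeruumrupvub/ → jeruumrubvub.
Rule 3 (nasal place assimilation): /m/ precedes the alveolar consonant /r/, so it assimilates in place to [n]. /jeruumrubvub/ → jeruunrubvub.
Rule 4 (final devoicing): /b/ is a voiced obstruent in word-final position, so it devoices to [p]. /jeruunrubvub/ → jeruunrubvup.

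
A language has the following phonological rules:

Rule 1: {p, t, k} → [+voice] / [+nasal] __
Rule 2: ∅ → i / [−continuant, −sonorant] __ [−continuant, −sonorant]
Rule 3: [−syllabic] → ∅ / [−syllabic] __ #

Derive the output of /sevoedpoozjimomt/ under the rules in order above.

sevoedipoozjimom

Rule 1 (post-nasal voicing): /t/ is a voiceless stop immediately after the nasal /m/, so it voices to [d]. /sevoedpoozjimomt/ → sevoedpoozjimomd.
Rule 2 (stop-cluster i-epenthesis): /d/ and /p/ form a stop–stop cluster, so [i] is inserted between them. /sevoedpoozjimomd/ → sevoedipoozjimomd.
Rule 3 (final cluster simplification): /d/ is the second consonant of a word-final cluster /md/, so it deletes. /sevoedipoozjimomd/ → sevoedipoozjimom.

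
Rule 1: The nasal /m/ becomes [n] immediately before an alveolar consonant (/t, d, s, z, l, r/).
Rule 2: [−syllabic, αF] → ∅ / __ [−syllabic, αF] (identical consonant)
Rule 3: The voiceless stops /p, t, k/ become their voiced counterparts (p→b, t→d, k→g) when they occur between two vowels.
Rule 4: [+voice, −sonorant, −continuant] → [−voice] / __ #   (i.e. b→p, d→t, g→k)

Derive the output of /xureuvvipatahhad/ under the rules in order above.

Rule 1 (nasal place assimilation): no segment meets the environment; /xureuvvipatahhad/ is unchanged.
Rule 2 (degemination): /vv/ is a geminate; the first /v/ deletes. /hh/ is a geminate; the first /h/ deletes. /xureuvvipatahhad/ → xureuvipatahad.
Rule 3 (intervocalic voicing): /p/ is a voiceless stop between vowels /i/ and /a/, so it voices to [b]. /t/ is a voiceless stop between vowels /a/ and /a/, so it voices to [d]. /xureuvipatahad/ → xureuvibadahad.
Rule 4 (final devoicing): /d/ is a voiced stop in word-final position, so it devoices to [t]. /xureuvibadahad/ → xureuvibadahat.

xureuvibadahat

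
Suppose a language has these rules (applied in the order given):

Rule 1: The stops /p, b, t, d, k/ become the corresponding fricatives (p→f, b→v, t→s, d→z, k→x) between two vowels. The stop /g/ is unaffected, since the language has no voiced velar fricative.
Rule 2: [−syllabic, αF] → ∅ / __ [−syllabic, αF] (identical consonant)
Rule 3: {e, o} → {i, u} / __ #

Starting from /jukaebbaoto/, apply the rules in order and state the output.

Rule 1 (intervocalic spirantization): /k/ is a stop between vowels /u/ and /a/, so it spirantizes to the fricative [x]. /t/ is a stop between vowels /o/ and /o/, so it spirantizes to the fricative [s]. /jukaebbaoto/ → juxaebbaoso.
Rule 2 (degemination): /bb/ is a geminate; the first /b/ deletes. /juxaebbaoso/ → juxaebaoso.
Rule 3 (final vowel raising): /o/ is a mid vowel in word-final position, so it raises to [u]. /juxaebaoso/ → juxaebaosu.

juxaebaosu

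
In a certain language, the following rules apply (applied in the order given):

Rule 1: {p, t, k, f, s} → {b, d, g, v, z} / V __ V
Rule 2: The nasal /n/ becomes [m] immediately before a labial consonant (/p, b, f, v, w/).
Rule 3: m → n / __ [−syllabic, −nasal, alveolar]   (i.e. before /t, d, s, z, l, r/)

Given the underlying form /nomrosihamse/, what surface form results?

nonrozihanse

Rule 1 (intervocalic voicing): /s/ is a voiceless obstruent between vowels /o/ and /i/, so it voices to [z]. /nomrosihamse/ → nomrozihamse.
Rule 2 (nasal place assimilation): no segment meets the environment; /nomrozihamse/ is unchanged.
Rule 3 (nasal place assimilation): /m/ precedes the alveolar consonant /r/, so it assimilates in place to [n]. /m/ precedes the alveolar consonant /s/, so it assimilates in place to [n]. /nomrozihamse/ → nonrozihanse.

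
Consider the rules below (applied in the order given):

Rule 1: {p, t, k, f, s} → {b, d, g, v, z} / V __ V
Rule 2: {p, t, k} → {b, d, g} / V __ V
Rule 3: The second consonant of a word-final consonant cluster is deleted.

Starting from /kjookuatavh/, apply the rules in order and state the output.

Rule 1 (intervocalic voicing): /k/ is a voiceless obstruent between vowels /o/ and /u/, so it voices to [g]. /t/ is a voiceless obstruent between vowels /a/ and /a/, so it voices to [d]. /kjookuatavh/ → kjooguadavh.
Rule 2 (intervocalic voicing): no segment meets the environment; /kjooguadavh/ is unchanged.
Rule 3 (final cluster simplification): /h/ is the second consonant of a word-final cluster /vh/, so it deletes. /kjooguadavh/ → kjooguadav.

kjooguadav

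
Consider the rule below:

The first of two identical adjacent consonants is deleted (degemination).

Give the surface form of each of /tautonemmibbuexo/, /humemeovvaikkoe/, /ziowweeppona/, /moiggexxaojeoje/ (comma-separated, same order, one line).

tautonemibuexo, humemeovaikoe, zioweepona, moigexaojeoje

/tautonemmibbuexo/: /mm/ is a geminate; the first /m/ deletes. /bb/ is a geminate; the first /b/ deletes. → [tautonemibuexo].
/humemeovvaikkoe/: /vv/ is a geminate; the first /v/ deletes. /kk/ is a geminate; the first /k/ deletes. → [humemeovaikoe].
/ziowweeppona/: /ww/ is a geminate; the first /w/ deletes. /pp/ is a geminate; the first /p/ deletes. → [zioweepona].
/moiggexxaojeoje/: /gg/ is a geminate; the first /g/ deletes. /xx/ is a geminate; the first /x/ deletes. → [moigexaojeoje].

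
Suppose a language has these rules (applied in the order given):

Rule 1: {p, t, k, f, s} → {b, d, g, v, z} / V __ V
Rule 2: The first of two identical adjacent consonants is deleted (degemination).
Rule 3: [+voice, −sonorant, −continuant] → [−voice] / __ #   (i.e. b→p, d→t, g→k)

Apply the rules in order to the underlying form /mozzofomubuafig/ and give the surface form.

Rule 1 (intervocalic voicing): /f/ is a voiceless obstruent between vowels /o/ and /o/, so it voices to [v]. /f/ is a voiceless obstruent between vowels /a/ and /i/, so it voices to [v]. /mozzofomubuafig/ → mozzovomubuavig.
Rule 2 (degemination): /zz/ is a geminate; the first /z/ deletes. /mozzovomubuavig/ → mozovomubuavig.
Rule 3 (final devoicing): /g/ is a voiced stop in word-final position, so it devoices to [k]. /mozovomubuavig/ → mozovomubuavik.

mozovomubuavik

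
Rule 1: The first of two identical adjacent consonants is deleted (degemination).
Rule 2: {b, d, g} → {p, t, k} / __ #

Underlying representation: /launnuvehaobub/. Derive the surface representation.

launuvehaobup

Rule 1 (degemination): /nn/ is a geminate; the first /n/ deletes. /launnuvehaobub/ → launuvehaobub.
Rule 2 (final devoicing): /b/ is a voiced stop in word-final position, so it devoices to [p]. /launuvehaobub/ → launuvehaobup.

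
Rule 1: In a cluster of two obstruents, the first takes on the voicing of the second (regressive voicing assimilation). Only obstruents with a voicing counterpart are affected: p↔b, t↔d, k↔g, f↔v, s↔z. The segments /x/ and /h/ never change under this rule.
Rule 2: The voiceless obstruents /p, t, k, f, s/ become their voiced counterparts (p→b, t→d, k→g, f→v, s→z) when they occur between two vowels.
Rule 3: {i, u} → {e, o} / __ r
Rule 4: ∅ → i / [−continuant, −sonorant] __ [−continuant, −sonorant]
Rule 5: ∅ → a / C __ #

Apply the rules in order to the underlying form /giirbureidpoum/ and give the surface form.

Rule 1 (regressive voicing assimilation): /d/ precedes the voiceless obstruent /p/, so it devoices to [t] by assimilation. /giirbureidpoum/ → giirbureitpoum.
Rule 2 (intervocalic voicing): no segment meets the environment; /giirbureitpoum/ is unchanged.
Rule 3 (pre-rhotic lowering): /i/ is a high vowel immediately before /r/, so it lowers to [e]. /u/ is a high vowel immediately before /r/, so it lowers to [o]. /giirbureitpoum/ → gierboreitpoum.
Rule 4 (stop-cluster i-epenthesis): /t/ and /p/ form a stop–stop cluster, so [i] is inserted between them. /gierboreitpoum/ → gierboreitipoum.
Rule 5 (final a-epenthesis): the form ends in the consonant /m/, so [a] is inserted word-finally. /gierboreitipoum/ → gierboreitipouma.

gierboreitipouma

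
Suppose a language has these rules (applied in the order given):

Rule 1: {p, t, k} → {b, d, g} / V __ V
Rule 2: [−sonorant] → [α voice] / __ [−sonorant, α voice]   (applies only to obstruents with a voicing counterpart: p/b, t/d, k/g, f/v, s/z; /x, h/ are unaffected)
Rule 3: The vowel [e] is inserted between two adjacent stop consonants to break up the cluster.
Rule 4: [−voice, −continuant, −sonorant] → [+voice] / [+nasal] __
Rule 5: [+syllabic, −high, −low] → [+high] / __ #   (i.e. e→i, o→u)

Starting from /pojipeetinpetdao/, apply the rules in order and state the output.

Rule 1 (intervocalic voicing): /p/ is a voiceless stop between vowels /i/ and /e/, so it voices to [b]. /t/ is a voiceless stop between vowels /e/ and /i/, so it voices to [d]. /pojipeetinpetdao/ → pojibeedinpetdao.
Rule 2 (regressive voicing assimilation): /t/ precedes the voiced obstruent /d/, so it voices to [d] by assimilation. /pojibeedinpetdao/ → pojibeedinpeddao.
Rule 3 (stop-cluster e-epenthesis): /d/ and /d/ form a stop–stop cluster, so [e] is inserted between them. /pojibeedinpeddao/ → pojibeedinpededao.
Rule 4 (post-nasal voicing): /p/ is a voiceless stop immediately after the nasal /n/, so it voices to [b]. /pojibeedinpededao/ → pojibeedinbededao.
Rule 5 (final vowel raising): /o/ is a mid vowel in word-final position, so it raises to [u]. /pojibeedinbededao/ → pojibeedinbededau.

pojibeedinbededau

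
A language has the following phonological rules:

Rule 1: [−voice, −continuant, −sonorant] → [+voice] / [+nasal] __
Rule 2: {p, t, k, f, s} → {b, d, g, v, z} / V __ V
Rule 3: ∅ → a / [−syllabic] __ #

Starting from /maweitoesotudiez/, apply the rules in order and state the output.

Rule 1 (post-nasal voicing): no segment meets the environment; /maweitoesotudiez/ is unchanged.
Rule 2 (intervocalic voicing): /t/ is a voiceless obstruent between vowels /i/ and /o/, so it voices to [d]. /s/ is a voiceless obstruent between vowels /e/ and /o/, so it voices to [z]. /t/ is a voiceless obstruent between vowels /o/ and /u/, so it voices to [d]. /maweitoesotudiez/ → maweidoezodudiez.
Rule 3 (final a-epenthesis): the form ends in the consonant /z/, so [a] is inserted word-finally. /maweidoezodudiez/ → maweidoezodudieza.

maweidoezodudieza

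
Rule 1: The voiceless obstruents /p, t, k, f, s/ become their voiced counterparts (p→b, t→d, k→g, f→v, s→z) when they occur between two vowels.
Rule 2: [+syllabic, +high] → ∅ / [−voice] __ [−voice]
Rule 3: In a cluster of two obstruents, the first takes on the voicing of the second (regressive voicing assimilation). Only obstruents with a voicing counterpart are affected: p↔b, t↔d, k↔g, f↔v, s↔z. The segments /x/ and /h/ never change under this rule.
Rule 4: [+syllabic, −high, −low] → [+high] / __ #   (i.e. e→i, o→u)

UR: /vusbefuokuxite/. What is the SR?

vuzbevuoguxidi

Rule 1 (intervocalic voicing): /f/ is a voiceless obstruent between vowels /e/ and /u/, so it voices to [v]. /k/ is a voiceless obstruent between vowels /o/ and /u/, so it voices to [g]. /t/ is a voiceless obstruent between vowels /i/ and /e/, so it voices to [d]. /vusbefuokuxite/ → vusbevuoguxide.
Rule 2 (high vowel syncope): no segment meets the environment; /vusbevuoguxide/ is unchanged.
Rule 3 (regressive voicing assimilation): /s/ precedes the voiced obstruent /b/, so it voices to [z] by assimilation. /vusbevuoguxide/ → vuzbevuoguxide.
Rule 4 (final vowel raising): /e/ is a mid vowel in word-final position, so it raises to [i]. /vuzbevuoguxide/ → vuzbevuoguxidi.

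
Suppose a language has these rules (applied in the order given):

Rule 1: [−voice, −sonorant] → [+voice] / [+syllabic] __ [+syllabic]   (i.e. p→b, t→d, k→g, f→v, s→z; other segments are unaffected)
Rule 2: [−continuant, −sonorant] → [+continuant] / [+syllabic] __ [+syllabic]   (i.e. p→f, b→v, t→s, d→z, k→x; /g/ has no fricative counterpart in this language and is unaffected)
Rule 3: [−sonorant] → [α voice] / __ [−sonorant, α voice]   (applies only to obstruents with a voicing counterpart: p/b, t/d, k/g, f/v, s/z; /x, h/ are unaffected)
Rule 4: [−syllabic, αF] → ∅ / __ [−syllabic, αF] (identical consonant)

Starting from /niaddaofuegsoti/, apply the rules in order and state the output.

Rule 1 (intervocalic voicing): /f/ is a voiceless obstruent between vowels /o/ and /u/, so it voices to [v]. /t/ is a voiceless obstruent between vowels /o/ and /i/, so it voices to [d]. /niaddaofuegsoti/ → niaddaovuegsodi.
Rule 2 (intervocalic spirantization): /d/ is a stop between vowels /o/ and /i/, so it spirantizes to the fricative [z]. /niaddaovuegsodi/ → niaddaovuegsozi.
Rule 3 (regressive voicing assimilation): /g/ precedes the voiceless obstruent /s/, so it devoices to [k] by assimilation. /niaddaovuegsozi/ → niaddaovueksozi.
Rule 4 (degemination): /dd/ is a geminate; the first /d/ deletes. /niaddaovueksozi/ → niadaovueksozi.

niadaovueksozi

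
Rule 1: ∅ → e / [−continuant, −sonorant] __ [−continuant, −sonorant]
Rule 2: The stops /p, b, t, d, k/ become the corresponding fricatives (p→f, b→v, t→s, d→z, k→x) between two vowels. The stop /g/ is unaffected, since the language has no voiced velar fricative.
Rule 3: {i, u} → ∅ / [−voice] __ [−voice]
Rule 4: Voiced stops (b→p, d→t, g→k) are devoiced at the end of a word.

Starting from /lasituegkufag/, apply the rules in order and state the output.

lassuegexfak

Rule 1 (stop-cluster e-epenthesis): /g/ and /k/ form a stop–stop cluster, so [e] is inserted between them. /lasituegkufag/ → lasituegekufag.
Rule 2 (intervocalic spirantization): /t/ is a stop between vowels /i/ and /u/, so it spirantizes to the fricative [s]. /k/ is a stop between vowels /e/ and /u/, so it spirantizes to the fricative [x]. /lasituegekufag/ → lasisuegexufag.
Rule 3 (high vowel syncope): /i/ is a high vowel flanked by voiceless consonants /s/ and /s/, so it deletes. /u/ is a high vowel flanked by voiceless consonants /x/ and /f/, so it deletes. /lasisuegexufag/ → lassuegexfag.
Rule 4 (final devoicing): /g/ is a voiced stop in word-final position, so it devoices to [k]. /lassuegexfag/ → lassuegexfak.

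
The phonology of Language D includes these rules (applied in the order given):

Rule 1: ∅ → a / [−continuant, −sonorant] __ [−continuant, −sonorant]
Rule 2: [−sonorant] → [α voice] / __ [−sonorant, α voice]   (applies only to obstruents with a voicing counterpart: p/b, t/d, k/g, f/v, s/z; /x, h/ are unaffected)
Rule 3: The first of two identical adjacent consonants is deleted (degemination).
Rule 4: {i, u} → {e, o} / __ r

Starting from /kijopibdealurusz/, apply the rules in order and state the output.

Rule 1 (stop-cluster a-epenthesis): /b/ and /d/ form a stop–stop cluster, so [a] is inserted between them. /kijopibdealurusz/ → kijopibadealurusz.
Rule 2 (regressive voicing assimilation): /s/ precedes the voiced obstruent /z/, so it voices to [z] by assimilation. /kijopibadealurusz/ → kijopibadealuruzz.
Rule 3 (degemination): /zz/ is a geminate; the first /z/ deletes. /kijopibadealuruzz/ → kijopibadealuruz.
Rule 4 (pre-rhotic lowering): /u/ is a high vowel immediately before /r/, so it lowers to [o]. /kijopibadealuruz/ → kijopibadealoruz.

kijopibadealoruz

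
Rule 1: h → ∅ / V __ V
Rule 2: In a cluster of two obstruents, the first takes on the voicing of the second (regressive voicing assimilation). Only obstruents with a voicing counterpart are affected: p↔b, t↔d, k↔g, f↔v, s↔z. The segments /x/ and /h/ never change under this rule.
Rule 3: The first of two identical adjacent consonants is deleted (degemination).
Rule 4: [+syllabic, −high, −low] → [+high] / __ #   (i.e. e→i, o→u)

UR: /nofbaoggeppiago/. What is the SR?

Rule 1 (intervocalic h-deletion): no segment meets the environment; /nofbaoggeppiago/ is unchanged.
Rule 2 (regressive voicing assimilation): /f/ precedes the voiced obstruent /b/, so it voices to [v] by assimilation. /nofbaoggeppiago/ → novbaoggeppiago.
Rule 3 (degemination): /gg/ is a geminate; the first /g/ deletes. /pp/ is a geminate; the first /p/ deletes. /novbaoggeppiago/ → novbaogepiago.
Rule 4 (final vowel raising): /o/ is a mid vowel in word-final position, so it raises to [u]. /novbaogepiago/ → novbaogepiagu.

novbaogepiagu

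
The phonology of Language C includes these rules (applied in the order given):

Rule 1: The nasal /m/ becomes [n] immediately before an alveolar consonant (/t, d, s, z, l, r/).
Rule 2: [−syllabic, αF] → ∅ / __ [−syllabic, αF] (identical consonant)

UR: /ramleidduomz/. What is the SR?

ranleiduonz

Rule 1 (nasal place assimilation): /m/ precedes the alveolar consonant /l/, so it assimilates in place to [n]. /m/ precedes the alveolar consonant /z/, so it assimilates in place to [n]. /ramleidduomz/ → ranleidduonz.
Rule 2 (degemination): /dd/ is a geminate; the first /d/ deletes. /ranleidduonz/ → ranleiduonz.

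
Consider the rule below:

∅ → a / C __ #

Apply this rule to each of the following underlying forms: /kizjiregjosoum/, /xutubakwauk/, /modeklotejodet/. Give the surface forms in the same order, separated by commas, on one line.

/kizjiregjosoum/: the form ends in the consonant /m/, so [a] is inserted word-finally. → [kizjiregjosouma].
/xutubakwauk/: the form ends in the consonant /k/, so [a] is inserted word-finally. → [xutubakwauka].
/modeklotejodet/: the form ends in the consonant /t/, so [a] is inserted word-finally. → [modeklotejodeta].

kizjiregjosouma, xutubakwauka, modeklotejodeta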